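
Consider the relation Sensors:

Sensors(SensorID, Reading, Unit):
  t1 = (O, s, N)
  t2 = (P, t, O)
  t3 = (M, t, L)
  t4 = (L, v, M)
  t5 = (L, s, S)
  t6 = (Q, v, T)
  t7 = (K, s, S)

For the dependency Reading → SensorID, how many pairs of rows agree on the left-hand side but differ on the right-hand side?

5

Reading=s: violating pairs (1,5), (1,7), (5,7) — 3 pairs.
Reading=t: violating pairs (2,3) — 1 pair.
Reading=v: violating pairs (4,6) — 1 pair.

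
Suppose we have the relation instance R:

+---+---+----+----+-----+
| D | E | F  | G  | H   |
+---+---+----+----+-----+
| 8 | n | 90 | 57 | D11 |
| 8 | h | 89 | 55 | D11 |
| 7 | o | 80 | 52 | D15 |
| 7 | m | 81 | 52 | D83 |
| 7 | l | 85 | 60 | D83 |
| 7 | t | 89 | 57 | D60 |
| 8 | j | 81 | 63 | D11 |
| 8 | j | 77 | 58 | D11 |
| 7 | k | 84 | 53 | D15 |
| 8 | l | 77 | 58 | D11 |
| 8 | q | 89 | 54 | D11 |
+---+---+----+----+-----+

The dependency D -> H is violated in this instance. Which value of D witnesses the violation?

7

D=8: 6 rows → H = D11, D11, D11, D11, D11, D11 ✓
D=7: 5 rows → H takes values {D15, D83, D60} — violation
The only D value with inconsistent H is D=7.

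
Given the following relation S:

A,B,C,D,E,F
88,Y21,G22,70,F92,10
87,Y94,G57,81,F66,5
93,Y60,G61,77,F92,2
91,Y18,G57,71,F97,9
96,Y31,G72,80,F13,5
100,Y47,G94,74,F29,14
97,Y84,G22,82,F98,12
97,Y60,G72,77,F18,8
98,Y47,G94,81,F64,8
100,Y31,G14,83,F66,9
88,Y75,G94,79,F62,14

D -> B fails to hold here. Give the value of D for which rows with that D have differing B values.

D=70: 1 row → B = Y21 ✓
D=81: 2 rows → B takes values {Y94, Y47} — violation
D=77: 2 rows → B = Y60, Y60 ✓
D=71: 1 row → B = Y18 ✓
D=80: 1 row → B = Y31 ✓
D=74: 1 row → B = Y47 ✓
D=82: 1 row → B = Y84 ✓
D=83: 1 row → B = Y31 ✓
D=79: 1 row → B = Y75 ✓
The only D value with inconsistent B is D=81.

81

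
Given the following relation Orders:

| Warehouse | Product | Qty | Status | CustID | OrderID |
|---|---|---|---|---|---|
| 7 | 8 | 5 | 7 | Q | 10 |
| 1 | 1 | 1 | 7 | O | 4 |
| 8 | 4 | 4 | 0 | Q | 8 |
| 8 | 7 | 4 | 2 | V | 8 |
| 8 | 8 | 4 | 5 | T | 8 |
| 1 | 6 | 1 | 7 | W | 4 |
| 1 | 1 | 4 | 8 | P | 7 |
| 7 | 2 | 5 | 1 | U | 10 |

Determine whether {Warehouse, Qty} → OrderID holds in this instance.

(Warehouse=7, Qty=5): 2 rows → OrderID = 10, 10 ✓
(Warehouse=1, Qty=1): 2 rows → OrderID = 4, 4 ✓
(Warehouse=8, Qty=4): 3 rows → OrderID = 8, 8, 8 ✓
(Warehouse=1, Qty=4): 1 row → OrderID = 7 ✓
Every {Warehouse, Qty} value is associated with a single OrderID value, so {Warehouse, Qty} → OrderID holds.

Yes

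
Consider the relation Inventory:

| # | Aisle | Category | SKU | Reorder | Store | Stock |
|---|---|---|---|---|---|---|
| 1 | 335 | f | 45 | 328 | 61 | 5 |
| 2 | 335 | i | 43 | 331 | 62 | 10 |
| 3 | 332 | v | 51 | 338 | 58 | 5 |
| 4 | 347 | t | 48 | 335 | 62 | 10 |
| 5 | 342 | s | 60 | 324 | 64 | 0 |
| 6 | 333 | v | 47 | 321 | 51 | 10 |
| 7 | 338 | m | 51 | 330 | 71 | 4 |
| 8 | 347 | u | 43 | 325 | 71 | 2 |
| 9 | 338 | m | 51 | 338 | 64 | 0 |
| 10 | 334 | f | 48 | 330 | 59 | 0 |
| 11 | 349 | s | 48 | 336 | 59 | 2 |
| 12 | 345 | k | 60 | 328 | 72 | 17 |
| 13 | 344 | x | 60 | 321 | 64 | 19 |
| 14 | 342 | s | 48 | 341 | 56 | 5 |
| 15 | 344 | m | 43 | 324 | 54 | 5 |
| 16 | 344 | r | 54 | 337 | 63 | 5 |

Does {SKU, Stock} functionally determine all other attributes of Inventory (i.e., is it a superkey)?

All 16 rows have distinct {SKU, Stock} values, so {SKU, Stock} → (all attributes) holds and {SKU, Stock} is a superkey.

Yes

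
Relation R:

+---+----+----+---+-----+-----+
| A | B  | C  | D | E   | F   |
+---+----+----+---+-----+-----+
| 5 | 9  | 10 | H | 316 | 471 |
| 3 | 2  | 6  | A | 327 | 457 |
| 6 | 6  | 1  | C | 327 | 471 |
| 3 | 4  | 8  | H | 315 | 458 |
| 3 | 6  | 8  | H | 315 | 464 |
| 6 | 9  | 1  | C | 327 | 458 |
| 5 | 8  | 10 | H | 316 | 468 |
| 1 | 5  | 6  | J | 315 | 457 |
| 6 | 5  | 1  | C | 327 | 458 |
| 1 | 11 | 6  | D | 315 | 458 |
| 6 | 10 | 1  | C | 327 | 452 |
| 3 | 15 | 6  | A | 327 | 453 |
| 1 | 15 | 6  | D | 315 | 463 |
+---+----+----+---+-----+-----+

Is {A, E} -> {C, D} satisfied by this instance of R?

(A=5, E=316): 2 rows → {C,D} = (10, H), (10, H) ✓
(A=3, E=327): 2 rows → {C,D} = (6, A), (6, A) ✓
(A=6, E=327): 4 rows → {C,D} = (1, C), (1, C), (1, C), (1, C) ✓
(A=3, E=315): 2 rows → {C,D} = (8, H), (8, H) ✓
(A=1, E=315): 3 rows → {C,D} takes values {(6, J), (6, D)} — violation
Two rows agree on {A, E} but differ on {C, D}, so {A, E} -> {C, D} does not hold.

No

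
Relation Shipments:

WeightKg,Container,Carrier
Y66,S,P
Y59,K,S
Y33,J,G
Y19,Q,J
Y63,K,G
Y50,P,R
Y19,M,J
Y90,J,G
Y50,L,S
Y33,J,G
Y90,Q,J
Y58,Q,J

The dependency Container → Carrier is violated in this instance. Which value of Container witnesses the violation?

Container=S: 1 row → Carrier = P ✓
Container=K: 2 rows → Carrier takes values {S, G} — violation
Container=J: 3 rows → Carrier = G, G, G ✓
Container=Q: 3 rows → Carrier = J, J, J ✓
Container=P: 1 row → Carrier = R ✓
Container=M: 1 row → Carrier = J ✓
Container=L: 1 row → Carrier = S ✓
The only Container value with inconsistent Carrier is Container=K.

K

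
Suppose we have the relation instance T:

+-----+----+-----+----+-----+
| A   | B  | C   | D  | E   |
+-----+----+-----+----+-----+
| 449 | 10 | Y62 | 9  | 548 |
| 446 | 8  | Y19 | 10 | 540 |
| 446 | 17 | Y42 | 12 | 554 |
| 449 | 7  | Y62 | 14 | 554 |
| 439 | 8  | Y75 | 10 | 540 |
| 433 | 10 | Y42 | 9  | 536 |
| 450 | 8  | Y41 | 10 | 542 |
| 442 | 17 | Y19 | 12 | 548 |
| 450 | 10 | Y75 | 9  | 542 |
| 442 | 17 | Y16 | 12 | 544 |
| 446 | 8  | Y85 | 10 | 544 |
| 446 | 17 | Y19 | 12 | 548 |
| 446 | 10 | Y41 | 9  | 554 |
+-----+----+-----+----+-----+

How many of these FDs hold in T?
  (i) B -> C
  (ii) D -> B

(i) B -> C: B=10: 4 rows → C takes values {Y62, Y42, Y75, Y41} — violation; B=8: 4 rows → C takes values {Y19, Y75, Y41, Y85} — violation; B=17: 4 rows → C takes values {Y42, Y19, Y16} — violation — fails.
(ii) D -> B: every LHS value maps to a single RHS value — holds.
1 of the 2 dependencies holds.

1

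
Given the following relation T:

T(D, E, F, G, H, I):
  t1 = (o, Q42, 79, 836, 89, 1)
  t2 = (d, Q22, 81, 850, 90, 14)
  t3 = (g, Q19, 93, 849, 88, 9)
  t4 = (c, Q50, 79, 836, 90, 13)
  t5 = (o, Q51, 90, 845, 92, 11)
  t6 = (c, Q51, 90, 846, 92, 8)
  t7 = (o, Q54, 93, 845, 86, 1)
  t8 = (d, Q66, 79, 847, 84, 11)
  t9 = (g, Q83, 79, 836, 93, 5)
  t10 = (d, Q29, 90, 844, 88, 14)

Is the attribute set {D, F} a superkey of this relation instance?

All 10 rows have distinct {D, F} values, so {D, F} → (all attributes) holds and {D, F} is a superkey.

Yes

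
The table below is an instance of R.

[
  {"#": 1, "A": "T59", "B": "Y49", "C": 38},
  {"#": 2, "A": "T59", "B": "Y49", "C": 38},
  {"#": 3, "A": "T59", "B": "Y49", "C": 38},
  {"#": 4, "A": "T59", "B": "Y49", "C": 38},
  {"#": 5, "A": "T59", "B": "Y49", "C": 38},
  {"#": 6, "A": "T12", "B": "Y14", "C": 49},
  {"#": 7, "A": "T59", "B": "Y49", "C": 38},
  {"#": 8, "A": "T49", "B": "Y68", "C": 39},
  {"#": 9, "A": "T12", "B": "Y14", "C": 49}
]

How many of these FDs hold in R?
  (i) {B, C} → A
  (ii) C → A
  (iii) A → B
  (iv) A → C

(i) {B, C} → A: every LHS value maps to a single RHS value — holds.
(ii) C → A: every LHS value maps to a single RHS value — holds.
(iii) A → B: every LHS value maps to a single RHS value — holds.
(iv) A → C: every LHS value maps to a single RHS value — holds.
4 of the 4 dependencies hold.

4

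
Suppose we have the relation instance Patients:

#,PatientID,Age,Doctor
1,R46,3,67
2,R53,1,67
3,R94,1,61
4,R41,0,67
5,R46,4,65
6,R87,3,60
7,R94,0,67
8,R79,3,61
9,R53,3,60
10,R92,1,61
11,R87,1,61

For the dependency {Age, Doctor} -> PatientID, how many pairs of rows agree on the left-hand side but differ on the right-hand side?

5

(Age=1, Doctor=61): violating pairs (3,10), (3,11), (10,11) — 3 pairs.
(Age=0, Doctor=67): violating pairs (4,7) — 1 pair.
(Age=3, Doctor=60): violating pairs (6,9) — 1 pair.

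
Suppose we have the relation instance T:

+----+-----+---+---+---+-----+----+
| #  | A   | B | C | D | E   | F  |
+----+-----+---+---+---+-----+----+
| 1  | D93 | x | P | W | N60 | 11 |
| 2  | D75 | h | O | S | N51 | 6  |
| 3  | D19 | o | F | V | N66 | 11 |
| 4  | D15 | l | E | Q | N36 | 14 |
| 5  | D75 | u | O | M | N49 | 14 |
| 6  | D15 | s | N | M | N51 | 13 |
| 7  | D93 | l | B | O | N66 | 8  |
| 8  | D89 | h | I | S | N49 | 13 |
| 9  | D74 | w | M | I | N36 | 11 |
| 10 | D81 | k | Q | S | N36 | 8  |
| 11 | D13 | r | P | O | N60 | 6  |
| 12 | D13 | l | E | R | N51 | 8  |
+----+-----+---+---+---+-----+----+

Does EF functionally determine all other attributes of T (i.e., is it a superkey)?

Yes

All 12 rows have distinct EF values, so EF → (all attributes) holds and EF is a superkey.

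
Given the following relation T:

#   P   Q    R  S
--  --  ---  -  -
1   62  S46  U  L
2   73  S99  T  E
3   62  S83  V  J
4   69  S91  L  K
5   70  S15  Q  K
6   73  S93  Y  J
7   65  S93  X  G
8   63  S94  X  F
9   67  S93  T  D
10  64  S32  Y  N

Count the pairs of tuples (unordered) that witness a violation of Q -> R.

3

Q=S93: violating pairs (6,7), (6,9), (7,9) — 3 pairs.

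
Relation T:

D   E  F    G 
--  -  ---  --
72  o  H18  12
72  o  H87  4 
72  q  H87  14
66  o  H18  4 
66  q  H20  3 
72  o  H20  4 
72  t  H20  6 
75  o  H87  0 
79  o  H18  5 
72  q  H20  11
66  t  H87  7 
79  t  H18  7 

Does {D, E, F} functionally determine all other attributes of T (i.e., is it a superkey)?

All 12 rows have distinct {D, E, F} values, so {D, E, F} → (all attributes) holds and {D, E, F} is a superkey.

Yes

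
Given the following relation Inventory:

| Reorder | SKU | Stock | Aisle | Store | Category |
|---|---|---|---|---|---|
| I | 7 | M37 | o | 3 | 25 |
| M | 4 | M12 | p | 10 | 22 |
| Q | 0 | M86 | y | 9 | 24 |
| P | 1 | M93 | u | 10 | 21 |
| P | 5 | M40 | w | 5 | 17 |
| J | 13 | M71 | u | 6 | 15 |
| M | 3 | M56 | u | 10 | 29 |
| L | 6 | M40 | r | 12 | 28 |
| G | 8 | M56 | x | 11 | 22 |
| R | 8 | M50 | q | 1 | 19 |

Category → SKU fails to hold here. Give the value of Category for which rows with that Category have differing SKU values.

Category=25: 1 row → SKU = 7 ✓
Category=22: 2 rows → SKU takes values {4, 8} — violation
Category=24: 1 row → SKU = 0 ✓
Category=21: 1 row → SKU = 1 ✓
Category=17: 1 row → SKU = 5 ✓
Category=15: 1 row → SKU = 13 ✓
Category=29: 1 row → SKU = 3 ✓
Category=28: 1 row → SKU = 6 ✓
Category=19: 1 row → SKU = 8 ✓
The only Category value with inconsistent SKU is Category=22.

22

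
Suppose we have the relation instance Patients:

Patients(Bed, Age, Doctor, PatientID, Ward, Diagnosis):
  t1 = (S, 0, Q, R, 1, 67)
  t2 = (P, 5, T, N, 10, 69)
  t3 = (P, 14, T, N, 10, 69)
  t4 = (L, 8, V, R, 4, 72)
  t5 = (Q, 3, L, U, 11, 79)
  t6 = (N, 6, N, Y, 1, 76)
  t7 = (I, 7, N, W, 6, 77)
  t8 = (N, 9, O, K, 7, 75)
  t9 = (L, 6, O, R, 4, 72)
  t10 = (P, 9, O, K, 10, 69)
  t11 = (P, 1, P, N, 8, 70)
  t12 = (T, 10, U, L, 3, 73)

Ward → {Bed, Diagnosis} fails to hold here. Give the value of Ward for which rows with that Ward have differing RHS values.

Ward=1: rows 1, 6 → {Bed,Diagnosis} takes values {(S, 67), (N, 76)} — violation
Ward=10: rows 2, 3, 10 → {Bed,Diagnosis} = (P, 69), (P, 69), (P, 69) ✓
Ward=4: rows 4, 9 → {Bed,Diagnosis} = (L, 72), (L, 72) ✓
Ward=11: row 5 → {Bed,Diagnosis} = (Q, 79) ✓
Ward=6: row 7 → {Bed,Diagnosis} = (I, 77) ✓
Ward=7: row 8 → {Bed,Diagnosis} = (N, 75) ✓
Ward=8: row 11 → {Bed,Diagnosis} = (P, 70) ✓
Ward=3: row 12 → {Bed,Diagnosis} = (T, 73) ✓
The only Ward value with inconsistent RHS is Ward=1.

1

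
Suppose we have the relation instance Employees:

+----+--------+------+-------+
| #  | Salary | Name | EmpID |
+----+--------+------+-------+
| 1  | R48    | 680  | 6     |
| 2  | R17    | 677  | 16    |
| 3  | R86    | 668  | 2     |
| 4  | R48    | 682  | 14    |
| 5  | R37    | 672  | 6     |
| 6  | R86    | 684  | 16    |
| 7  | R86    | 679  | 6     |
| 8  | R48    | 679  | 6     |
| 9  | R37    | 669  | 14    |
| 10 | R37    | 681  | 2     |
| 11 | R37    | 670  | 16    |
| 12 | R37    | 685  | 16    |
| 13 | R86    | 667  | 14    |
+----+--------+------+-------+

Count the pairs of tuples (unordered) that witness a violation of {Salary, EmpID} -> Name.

(Salary=R48, EmpID=6): violating pairs (1,8) — 1 pair.
(Salary=R37, EmpID=16): violating pairs (11,12) — 1 pair.

2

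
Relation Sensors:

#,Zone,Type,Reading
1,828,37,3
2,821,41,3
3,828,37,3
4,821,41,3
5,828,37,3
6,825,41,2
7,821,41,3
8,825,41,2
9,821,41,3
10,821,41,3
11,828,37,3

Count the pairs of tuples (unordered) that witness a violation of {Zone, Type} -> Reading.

0

(Zone=828, Type=37): all 4 rows agree on Reading — 0 pairs.
(Zone=821, Type=41): all 5 rows agree on Reading — 0 pairs.
(Zone=825, Type=41): all 2 rows agree on Reading — 0 pairs.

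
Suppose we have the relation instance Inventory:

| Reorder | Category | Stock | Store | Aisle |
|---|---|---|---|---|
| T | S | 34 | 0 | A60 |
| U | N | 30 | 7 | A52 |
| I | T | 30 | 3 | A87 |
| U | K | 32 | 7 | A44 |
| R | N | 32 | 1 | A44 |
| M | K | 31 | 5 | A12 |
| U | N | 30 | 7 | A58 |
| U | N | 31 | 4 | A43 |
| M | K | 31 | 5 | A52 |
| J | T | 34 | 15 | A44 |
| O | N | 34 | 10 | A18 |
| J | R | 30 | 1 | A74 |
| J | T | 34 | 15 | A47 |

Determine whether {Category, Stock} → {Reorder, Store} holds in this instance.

(Category=S, Stock=34): 1 row → {Reorder,Store} = (T, 0) ✓
(Category=N, Stock=30): 2 rows → {Reorder,Store} = (U, 7), (U, 7) ✓
(Category=T, Stock=30): 1 row → {Reorder,Store} = (I, 3) ✓
(Category=K, Stock=32): 1 row → {Reorder,Store} = (U, 7) ✓
(Category=N, Stock=32): 1 row → {Reorder,Store} = (R, 1) ✓
(Category=K, Stock=31): 2 rows → {Reorder,Store} = (M, 5), (M, 5) ✓
(Category=N, Stock=31): 1 row → {Reorder,Store} = (U, 4) ✓
(Category=T, Stock=34): 2 rows → {Reorder,Store} = (J, 15), (J, 15) ✓
(Category=N, Stock=34): 1 row → {Reorder,Store} = (O, 10) ✓
(Category=R, Stock=30): 1 row → {Reorder,Store} = (J, 1) ✓
Every {Category, Stock} value is associated with a single {Reorder, Store} value, so {Category, Stock} → {Reorder, Store} holds.

Yes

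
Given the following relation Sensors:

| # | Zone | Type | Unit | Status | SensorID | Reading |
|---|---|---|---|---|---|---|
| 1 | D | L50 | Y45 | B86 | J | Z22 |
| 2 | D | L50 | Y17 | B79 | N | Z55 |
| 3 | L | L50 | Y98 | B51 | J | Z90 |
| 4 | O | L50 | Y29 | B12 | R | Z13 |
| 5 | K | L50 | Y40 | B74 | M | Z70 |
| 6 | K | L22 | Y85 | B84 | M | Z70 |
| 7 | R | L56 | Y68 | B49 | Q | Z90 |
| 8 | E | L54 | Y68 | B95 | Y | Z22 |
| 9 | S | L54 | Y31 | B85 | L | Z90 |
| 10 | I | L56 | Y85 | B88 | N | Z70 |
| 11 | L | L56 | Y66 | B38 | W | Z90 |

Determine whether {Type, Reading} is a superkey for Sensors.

Rows 7 and 11 have the same {Type, Reading} value (Type=L56, Reading=Z90) but are distinct tuples, so {Type, Reading} does not determine every attribute — not a superkey.

No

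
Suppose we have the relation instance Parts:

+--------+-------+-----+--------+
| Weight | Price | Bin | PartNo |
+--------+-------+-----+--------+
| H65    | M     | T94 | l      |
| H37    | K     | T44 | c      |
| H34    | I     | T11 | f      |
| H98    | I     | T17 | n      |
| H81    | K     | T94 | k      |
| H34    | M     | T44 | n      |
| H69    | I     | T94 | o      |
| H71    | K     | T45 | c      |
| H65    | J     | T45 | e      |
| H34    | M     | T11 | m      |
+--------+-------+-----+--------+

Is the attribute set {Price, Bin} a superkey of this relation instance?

Yes

All 10 rows have distinct {Price, Bin} values, so {Price, Bin} → (all attributes) holds and {Price, Bin} is a superkey.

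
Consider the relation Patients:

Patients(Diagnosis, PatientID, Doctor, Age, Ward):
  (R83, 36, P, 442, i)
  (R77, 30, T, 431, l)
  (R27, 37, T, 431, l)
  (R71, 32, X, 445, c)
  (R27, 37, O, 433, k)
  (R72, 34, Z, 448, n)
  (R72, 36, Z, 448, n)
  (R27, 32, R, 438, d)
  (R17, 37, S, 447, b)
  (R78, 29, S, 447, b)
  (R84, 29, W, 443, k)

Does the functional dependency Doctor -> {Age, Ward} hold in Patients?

Yes

Doctor=P: 1 row → {Age,Ward} = (442, i) ✓
Doctor=T: 2 rows → {Age,Ward} = (431, l), (431, l) ✓
Doctor=X: 1 row → {Age,Ward} = (445, c) ✓
Doctor=O: 1 row → {Age,Ward} = (433, k) ✓
Doctor=Z: 2 rows → {Age,Ward} = (448, n), (448, n) ✓
Doctor=R: 1 row → {Age,Ward} = (438, d) ✓
Doctor=S: 2 rows → {Age,Ward} = (447, b), (447, b) ✓
Doctor=W: 1 row → {Age,Ward} = (443, k) ✓
Every Doctor value is associated with a single {Age, Ward} value, so Doctor -> {Age, Ward} holds.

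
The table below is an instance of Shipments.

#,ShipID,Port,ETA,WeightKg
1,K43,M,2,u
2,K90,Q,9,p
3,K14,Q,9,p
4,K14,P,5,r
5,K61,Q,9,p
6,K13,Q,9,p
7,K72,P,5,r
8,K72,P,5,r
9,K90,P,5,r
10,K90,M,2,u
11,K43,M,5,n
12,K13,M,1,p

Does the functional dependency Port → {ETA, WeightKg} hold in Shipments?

No

Port=M: rows 1, 10, 11, 12 → {ETA,WeightKg} takes values {(2, u), (5, n), (1, p)} — violation
Port=Q: rows 2, 3, 5, 6 → {ETA,WeightKg} = (9, p), (9, p), (9, p), (9, p) ✓
Port=P: rows 4, 7, 8, 9 → {ETA,WeightKg} = (5, r), (5, r), (5, r), (5, r) ✓
Two rows agree on Port but differ on {ETA, WeightKg}, so Port → {ETA, WeightKg} does not hold.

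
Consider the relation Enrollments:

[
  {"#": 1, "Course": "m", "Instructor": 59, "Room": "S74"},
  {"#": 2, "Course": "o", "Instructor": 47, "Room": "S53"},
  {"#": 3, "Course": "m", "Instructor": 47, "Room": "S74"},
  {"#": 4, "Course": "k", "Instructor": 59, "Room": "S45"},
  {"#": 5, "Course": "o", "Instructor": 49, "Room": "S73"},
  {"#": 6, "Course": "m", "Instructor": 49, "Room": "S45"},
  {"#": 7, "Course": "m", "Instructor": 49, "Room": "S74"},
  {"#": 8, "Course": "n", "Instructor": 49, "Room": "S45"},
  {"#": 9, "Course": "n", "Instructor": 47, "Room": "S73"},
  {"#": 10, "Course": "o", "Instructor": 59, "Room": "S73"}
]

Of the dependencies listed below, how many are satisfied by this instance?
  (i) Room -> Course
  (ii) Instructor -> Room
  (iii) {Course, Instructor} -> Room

(i) Room -> Course: Room=S45: rows 4, 6, 8 → Course takes values {k, m, n} — violation; Room=S73: rows 5, 9, 10 → Course takes values {o, n} — violation — fails.
(ii) Instructor -> Room: Instructor=59: rows 1, 4, 10 → Room takes values {S74, S45, S73} — violation; Instructor=47: rows 2, 3, 9 → Room takes values {S53, S74, S73} — violation; Instructor=49: rows 5, 6, 7, 8 → Room takes values {S73, S45, S74} — violation — fails.
(iii) {Course, Instructor} -> Room: (Course=m, Instructor=49): rows 6, 7 → Room takes values {S45, S74} — violation — fails.
None of the 3 dependencies hold.

0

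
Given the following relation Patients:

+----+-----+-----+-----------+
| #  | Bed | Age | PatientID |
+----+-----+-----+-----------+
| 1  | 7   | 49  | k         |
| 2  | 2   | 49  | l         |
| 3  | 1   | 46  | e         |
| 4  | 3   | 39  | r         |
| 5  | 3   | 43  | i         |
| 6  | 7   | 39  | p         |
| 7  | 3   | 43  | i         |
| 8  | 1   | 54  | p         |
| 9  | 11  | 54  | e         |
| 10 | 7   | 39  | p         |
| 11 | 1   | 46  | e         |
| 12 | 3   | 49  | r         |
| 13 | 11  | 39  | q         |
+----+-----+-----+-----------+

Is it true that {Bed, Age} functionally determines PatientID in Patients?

Yes

(Bed=7, Age=49): row 1 → PatientID = k ✓
(Bed=2, Age=49): row 2 → PatientID = l ✓
(Bed=1, Age=46): rows 3, 11 → PatientID = e, e ✓
(Bed=3, Age=39): row 4 → PatientID = r ✓
(Bed=3, Age=43): rows 5, 7 → PatientID = i, i ✓
(Bed=7, Age=39): rows 6, 10 → PatientID = p, p ✓
(Bed=1, Age=54): row 8 → PatientID = p ✓
(Bed=11, Age=54): row 9 → PatientID = e ✓
(Bed=3, Age=49): row 12 → PatientID = r ✓
(Bed=11, Age=39): row 13 → PatientID = q ✓
Every {Bed, Age} value is associated with a single PatientID value, so {Bed, Age} -> PatientID holds.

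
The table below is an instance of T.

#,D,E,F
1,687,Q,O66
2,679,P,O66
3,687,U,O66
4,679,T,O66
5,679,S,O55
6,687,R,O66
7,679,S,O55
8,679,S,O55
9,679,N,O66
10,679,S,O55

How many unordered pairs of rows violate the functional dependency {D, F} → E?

6

(D=687, F=O66): violating pairs (1,3), (1,6), (3,6) — 3 pairs.
(D=679, F=O66): violating pairs (2,4), (2,9), (4,9) — 3 pairs.
(D=679, F=O55): all 4 rows agree on E — 0 pairs.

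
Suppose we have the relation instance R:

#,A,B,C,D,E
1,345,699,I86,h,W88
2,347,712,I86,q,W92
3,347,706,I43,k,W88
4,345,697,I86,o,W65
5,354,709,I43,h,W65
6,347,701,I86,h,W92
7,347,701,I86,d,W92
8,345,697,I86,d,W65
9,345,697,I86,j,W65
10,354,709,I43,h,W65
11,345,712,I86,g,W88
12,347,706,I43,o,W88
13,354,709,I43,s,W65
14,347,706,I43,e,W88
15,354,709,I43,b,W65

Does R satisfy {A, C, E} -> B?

No

(A=345, C=I86, E=W88): rows 1, 11 → B takes values {699, 712} — violation
(A=347, C=I86, E=W92): rows 2, 6, 7 → B takes values {712, 701} — violation
(A=347, C=I43, E=W88): rows 3, 12, 14 → B = 706, 706, 706 ✓
(A=345, C=I86, E=W65): rows 4, 8, 9 → B = 697, 697, 697 ✓
(A=354, C=I43, E=W65): rows 5, 10, 13, 15 → B = 709, 709, 709, 709 ✓
Two rows agree on {A, C, E} but differ on B, so {A, C, E} -> B does not hold.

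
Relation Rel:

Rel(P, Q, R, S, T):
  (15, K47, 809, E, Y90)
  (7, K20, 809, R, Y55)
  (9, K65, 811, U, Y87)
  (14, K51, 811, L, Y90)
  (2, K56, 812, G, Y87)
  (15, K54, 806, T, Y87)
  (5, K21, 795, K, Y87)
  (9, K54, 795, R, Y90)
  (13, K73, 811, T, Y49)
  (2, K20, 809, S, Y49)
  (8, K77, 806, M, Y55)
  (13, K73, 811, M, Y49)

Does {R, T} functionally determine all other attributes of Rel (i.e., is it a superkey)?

Two distinct rows share (R=811, T=Y49), so {R, T} does not determine every attribute — not a superkey.

No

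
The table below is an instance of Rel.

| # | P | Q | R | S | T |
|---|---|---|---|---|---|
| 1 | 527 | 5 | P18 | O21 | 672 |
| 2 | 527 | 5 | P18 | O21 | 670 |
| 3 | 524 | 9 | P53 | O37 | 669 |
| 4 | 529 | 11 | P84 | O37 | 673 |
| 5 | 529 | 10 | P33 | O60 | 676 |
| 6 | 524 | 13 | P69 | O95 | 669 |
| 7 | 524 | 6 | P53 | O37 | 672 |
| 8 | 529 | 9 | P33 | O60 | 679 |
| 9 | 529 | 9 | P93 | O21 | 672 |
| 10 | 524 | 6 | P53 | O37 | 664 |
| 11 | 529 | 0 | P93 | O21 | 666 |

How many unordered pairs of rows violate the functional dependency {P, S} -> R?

0

(P=527, S=O21): all 2 rows agree on R — 0 pairs.
(P=524, S=O37): all 3 rows agree on R — 0 pairs.
(P=529, S=O60): all 2 rows agree on R — 0 pairs.
(P=529, S=O21): all 2 rows agree on R — 0 pairs.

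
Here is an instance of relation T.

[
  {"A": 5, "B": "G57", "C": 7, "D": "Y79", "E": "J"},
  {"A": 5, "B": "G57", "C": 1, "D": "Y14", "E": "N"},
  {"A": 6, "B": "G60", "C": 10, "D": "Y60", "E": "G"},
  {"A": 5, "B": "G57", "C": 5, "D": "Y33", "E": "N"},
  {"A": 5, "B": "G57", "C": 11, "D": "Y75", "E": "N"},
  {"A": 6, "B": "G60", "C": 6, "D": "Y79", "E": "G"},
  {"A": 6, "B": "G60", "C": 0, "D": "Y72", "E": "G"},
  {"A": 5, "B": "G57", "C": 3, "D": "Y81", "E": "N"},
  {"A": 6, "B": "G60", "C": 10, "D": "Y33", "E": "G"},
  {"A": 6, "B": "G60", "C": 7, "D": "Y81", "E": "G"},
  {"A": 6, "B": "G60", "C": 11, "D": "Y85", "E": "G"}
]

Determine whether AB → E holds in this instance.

No

(A=5, B=G57): 5 rows → E takes values {J, N} — violation
(A=6, B=G60): 6 rows → E = G, G, G, G, G, G ✓
Two rows agree on AB but differ on E, so AB → E does not hold.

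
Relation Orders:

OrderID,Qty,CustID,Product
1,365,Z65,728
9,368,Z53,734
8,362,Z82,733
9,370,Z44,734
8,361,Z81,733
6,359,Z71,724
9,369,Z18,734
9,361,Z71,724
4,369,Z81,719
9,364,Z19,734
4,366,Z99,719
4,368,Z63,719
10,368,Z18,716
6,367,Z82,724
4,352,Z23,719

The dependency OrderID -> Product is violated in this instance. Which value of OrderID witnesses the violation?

OrderID=1: 1 row → Product = 728 ✓
OrderID=9: 5 rows → Product takes values {734, 724} — violation
OrderID=8: 2 rows → Product = 733, 733 ✓
OrderID=6: 2 rows → Product = 724, 724 ✓
OrderID=4: 4 rows → Product = 719, 719, 719, 719 ✓
OrderID=10: 1 row → Product = 716 ✓
The only OrderID value with inconsistent Product is OrderID=9.

9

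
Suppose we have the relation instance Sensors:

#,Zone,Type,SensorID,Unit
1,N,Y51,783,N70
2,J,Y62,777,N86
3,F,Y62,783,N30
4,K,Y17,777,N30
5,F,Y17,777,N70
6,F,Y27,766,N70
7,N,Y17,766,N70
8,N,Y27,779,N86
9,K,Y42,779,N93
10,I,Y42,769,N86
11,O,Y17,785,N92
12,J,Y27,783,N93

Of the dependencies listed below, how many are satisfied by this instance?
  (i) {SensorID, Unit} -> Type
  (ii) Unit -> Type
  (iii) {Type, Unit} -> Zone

(i) {SensorID, Unit} -> Type: (SensorID=766, Unit=N70): rows 6, 7 → Type takes values {Y27, Y17} — violation — fails.
(ii) Unit -> Type: Unit=N70: rows 1, 5, 6, 7 → Type takes values {Y51, Y17, Y27} — violation; Unit=N86: rows 2, 8, 10 → Type takes values {Y62, Y27, Y42} — violation; Unit=N30: rows 3, 4 → Type takes values {Y62, Y17} — violation; Unit=N93: rows 9, 12 → Type takes values {Y42, Y27} — violation — fails.
(iii) {Type, Unit} -> Zone: (Type=Y17, Unit=N70): rows 5, 7 → Zone takes values {F, N} — violation — fails.
None of the 3 dependencies hold.

0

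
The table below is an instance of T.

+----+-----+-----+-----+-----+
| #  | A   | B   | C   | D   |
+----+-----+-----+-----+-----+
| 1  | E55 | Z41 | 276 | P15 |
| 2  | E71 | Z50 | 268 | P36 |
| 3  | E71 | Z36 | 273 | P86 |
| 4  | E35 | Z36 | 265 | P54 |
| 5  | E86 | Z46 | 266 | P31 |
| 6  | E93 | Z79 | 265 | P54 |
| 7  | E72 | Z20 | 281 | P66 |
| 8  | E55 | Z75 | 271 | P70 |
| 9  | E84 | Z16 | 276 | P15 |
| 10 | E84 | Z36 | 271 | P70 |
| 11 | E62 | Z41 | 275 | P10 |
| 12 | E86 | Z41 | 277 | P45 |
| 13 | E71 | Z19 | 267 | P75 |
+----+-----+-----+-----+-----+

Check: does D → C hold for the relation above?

Yes

D=P15: rows 1, 9 → C = 276, 276 ✓
D=P36: row 2 → C = 268 ✓
D=P86: row 3 → C = 273 ✓
D=P54: rows 4, 6 → C = 265, 265 ✓
D=P31: row 5 → C = 266 ✓
D=P66: row 7 → C = 281 ✓
D=P70: rows 8, 10 → C = 271, 271 ✓
D=P10: row 11 → C = 275 ✓
D=P45: row 12 → C = 277 ✓
D=P75: row 13 → C = 267 ✓
Every D value is associated with a single C value, so D → C holds.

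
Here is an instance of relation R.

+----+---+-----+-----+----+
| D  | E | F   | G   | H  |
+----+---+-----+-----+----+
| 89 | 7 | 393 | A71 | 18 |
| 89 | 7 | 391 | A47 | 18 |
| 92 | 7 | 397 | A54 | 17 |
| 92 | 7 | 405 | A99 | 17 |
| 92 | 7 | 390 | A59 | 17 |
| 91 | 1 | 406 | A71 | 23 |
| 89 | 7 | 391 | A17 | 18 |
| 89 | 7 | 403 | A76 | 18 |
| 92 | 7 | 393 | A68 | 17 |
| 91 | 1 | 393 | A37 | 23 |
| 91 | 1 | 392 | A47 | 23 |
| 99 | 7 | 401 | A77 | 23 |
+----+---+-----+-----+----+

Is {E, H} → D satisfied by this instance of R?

(E=7, H=18): 4 rows → D = 89, 89, 89, 89 ✓
(E=7, H=17): 4 rows → D = 92, 92, 92, 92 ✓
(E=1, H=23): 3 rows → D = 91, 91, 91 ✓
(E=7, H=23): 1 row → D = 99 ✓
Every {E, H} value is associated with a single D value, so {E, H} → D holds.

Yes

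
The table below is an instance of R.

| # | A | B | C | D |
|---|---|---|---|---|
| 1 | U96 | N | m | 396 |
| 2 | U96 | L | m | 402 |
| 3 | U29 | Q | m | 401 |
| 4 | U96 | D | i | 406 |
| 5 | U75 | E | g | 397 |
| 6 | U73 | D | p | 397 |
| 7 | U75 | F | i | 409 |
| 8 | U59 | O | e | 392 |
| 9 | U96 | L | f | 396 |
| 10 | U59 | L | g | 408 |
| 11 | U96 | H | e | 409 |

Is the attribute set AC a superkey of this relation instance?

Rows 1 and 2 have the same AC value (A=U96, C=m) but are distinct tuples, so AC does not determine every attribute — not a superkey.

No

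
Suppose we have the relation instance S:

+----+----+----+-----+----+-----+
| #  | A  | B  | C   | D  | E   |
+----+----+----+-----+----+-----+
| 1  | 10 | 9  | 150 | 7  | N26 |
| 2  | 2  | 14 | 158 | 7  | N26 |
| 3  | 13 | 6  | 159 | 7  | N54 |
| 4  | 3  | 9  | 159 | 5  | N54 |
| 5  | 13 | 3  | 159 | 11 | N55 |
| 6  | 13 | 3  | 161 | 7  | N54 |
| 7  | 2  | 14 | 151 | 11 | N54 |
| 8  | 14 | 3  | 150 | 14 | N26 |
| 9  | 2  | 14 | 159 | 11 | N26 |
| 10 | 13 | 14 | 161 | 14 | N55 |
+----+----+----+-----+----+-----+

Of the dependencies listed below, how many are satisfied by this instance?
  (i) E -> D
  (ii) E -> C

(i) E -> D: E=N26: rows 1, 2, 8, 9 → D takes values {7, 14, 11} — violation; E=N54: rows 3, 4, 6, 7 → D takes values {7, 5, 11} — violation; E=N55: rows 5, 10 → D takes values {11, 14} — violation — fails.
(ii) E -> C: E=N26: rows 1, 2, 8, 9 → C takes values {150, 158, 159} — violation; E=N54: rows 3, 4, 6, 7 → C takes values {159, 161, 151} — violation; E=N55: rows 5, 10 → C takes values {159, 161} — violation — fails.
None of the 2 dependencies hold.

0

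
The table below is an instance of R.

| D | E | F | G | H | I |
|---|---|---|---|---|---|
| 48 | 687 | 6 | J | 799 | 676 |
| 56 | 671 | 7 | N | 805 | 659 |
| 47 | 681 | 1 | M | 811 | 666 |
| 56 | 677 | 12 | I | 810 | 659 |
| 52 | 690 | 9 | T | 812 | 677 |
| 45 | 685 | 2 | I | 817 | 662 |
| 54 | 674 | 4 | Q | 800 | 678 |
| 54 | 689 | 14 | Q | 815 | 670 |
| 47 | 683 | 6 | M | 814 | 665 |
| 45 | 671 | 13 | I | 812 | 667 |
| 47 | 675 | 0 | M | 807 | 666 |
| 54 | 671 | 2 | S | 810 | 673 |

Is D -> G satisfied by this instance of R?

No

D=48: 1 row → G = J ✓
D=56: 2 rows → G takes values {N, I} — violation
D=47: 3 rows → G = M, M, M ✓
D=52: 1 row → G = T ✓
D=45: 2 rows → G = I, I ✓
D=54: 3 rows → G takes values {Q, S} — violation
Two rows agree on D but differ on G, so D -> G does not hold.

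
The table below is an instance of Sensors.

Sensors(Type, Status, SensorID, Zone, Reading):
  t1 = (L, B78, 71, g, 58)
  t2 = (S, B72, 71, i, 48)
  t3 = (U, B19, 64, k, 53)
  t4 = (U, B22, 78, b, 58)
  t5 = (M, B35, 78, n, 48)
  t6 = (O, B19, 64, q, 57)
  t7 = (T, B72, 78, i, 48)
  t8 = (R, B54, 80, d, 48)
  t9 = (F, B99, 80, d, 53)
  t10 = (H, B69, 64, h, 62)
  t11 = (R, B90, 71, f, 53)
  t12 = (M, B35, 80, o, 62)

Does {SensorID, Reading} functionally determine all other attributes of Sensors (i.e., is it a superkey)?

No

Rows 5 and 7 have the same {SensorID, Reading} value (SensorID=78, Reading=48) but are distinct tuples, so {SensorID, Reading} does not determine every attribute — not a superkey.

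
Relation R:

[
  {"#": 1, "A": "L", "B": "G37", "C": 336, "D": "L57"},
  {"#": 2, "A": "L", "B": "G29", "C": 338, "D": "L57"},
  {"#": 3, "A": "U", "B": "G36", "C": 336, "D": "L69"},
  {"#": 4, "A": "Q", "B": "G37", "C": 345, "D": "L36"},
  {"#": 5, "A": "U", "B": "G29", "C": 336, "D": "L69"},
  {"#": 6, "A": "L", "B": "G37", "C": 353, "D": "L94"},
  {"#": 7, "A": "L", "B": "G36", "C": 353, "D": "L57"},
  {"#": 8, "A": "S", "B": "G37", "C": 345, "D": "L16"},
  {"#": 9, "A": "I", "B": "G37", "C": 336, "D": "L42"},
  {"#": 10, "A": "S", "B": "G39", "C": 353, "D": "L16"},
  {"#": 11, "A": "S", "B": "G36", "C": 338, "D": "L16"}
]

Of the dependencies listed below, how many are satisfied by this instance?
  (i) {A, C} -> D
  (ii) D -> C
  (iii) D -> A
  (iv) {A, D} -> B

(i) {A, C} -> D: (A=L, C=353): rows 6, 7 → D takes values {L94, L57} — violation — fails.
(ii) D -> C: D=L57: rows 1, 2, 7 → C takes values {336, 338, 353} — violation; D=L16: rows 8, 10, 11 → C takes values {345, 353, 338} — violation — fails.
(iii) D -> A: every LHS value maps to a single RHS value — holds.
(iv) {A, D} -> B: (A=L, D=L57): rows 1, 2, 7 → B takes values {G37, G29, G36} — violation; (A=U, D=L69): rows 3, 5 → B takes values {G36, G29} — violation; (A=S, D=L16): rows 8, 10, 11 → B takes values {G37, G39, G36} — violation — fails.
1 of the 4 dependencies holds.

1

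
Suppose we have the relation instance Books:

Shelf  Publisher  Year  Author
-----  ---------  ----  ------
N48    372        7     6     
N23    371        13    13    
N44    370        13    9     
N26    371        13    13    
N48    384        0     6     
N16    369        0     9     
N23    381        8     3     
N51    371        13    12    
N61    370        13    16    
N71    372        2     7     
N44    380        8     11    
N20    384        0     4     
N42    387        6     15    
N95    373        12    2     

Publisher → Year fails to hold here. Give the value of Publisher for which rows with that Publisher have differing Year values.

Publisher=372: 2 rows → Year takes values {7, 2} — violation
Publisher=371: 3 rows → Year = 13, 13, 13 ✓
Publisher=370: 2 rows → Year = 13, 13 ✓
Publisher=384: 2 rows → Year = 0, 0 ✓
Publisher=369: 1 row → Year = 0 ✓
Publisher=381: 1 row → Year = 8 ✓
Publisher=380: 1 row → Year = 8 ✓
Publisher=387: 1 row → Year = 6 ✓
Publisher=373: 1 row → Year = 12 ✓
The only Publisher value with inconsistent Year is Publisher=372.

372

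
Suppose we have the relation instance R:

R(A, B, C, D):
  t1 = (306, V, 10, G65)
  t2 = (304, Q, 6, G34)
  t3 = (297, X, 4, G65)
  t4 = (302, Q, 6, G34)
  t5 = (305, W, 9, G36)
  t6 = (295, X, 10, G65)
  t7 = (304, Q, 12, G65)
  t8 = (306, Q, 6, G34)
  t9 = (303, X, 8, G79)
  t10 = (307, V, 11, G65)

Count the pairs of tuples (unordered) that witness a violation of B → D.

B=V: all 2 rows agree on D — 0 pairs.
B=Q: violating pairs (2,7), (4,7), (7,8) — 3 pairs.
B=X: violating pairs (3,9), (6,9) — 2 pairs.

5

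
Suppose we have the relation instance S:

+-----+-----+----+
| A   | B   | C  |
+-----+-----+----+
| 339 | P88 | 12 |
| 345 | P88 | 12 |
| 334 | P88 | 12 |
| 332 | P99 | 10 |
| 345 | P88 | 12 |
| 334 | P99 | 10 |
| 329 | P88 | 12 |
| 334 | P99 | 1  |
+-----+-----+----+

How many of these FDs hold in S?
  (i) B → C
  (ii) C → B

1

(i) B → C: B=P99: 3 rows → C takes values {10, 1} — violation — fails.
(ii) C → B: every LHS value maps to a single RHS value — holds.
1 of the 2 dependencies holds.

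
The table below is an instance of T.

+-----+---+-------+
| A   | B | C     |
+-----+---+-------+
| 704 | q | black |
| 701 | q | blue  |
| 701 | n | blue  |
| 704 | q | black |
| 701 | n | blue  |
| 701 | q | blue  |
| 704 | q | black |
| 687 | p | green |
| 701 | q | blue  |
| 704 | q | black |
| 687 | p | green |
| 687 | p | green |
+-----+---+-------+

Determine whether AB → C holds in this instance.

Yes

(A=704, B=q): 4 rows → C = black, black, black, black ✓
(A=701, B=q): 3 rows → C = blue, blue, blue ✓
(A=701, B=n): 2 rows → C = blue, blue ✓
(A=687, B=p): 3 rows → C = green, green, green ✓
Every AB value is associated with a single C value, so AB → C holds.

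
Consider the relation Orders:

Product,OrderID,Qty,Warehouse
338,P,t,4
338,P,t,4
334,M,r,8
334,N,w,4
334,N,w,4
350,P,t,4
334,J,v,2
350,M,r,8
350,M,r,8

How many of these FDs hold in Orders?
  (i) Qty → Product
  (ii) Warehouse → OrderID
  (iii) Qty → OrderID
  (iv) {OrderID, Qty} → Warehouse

2

(i) Qty → Product: Qty=t: 3 rows → Product takes values {338, 350} — violation; Qty=r: 3 rows → Product takes values {334, 350} — violation — fails.
(ii) Warehouse → OrderID: Warehouse=4: 5 rows → OrderID takes values {P, N} — violation — fails.
(iii) Qty → OrderID: every LHS value maps to a single RHS value — holds.
(iv) {OrderID, Qty} → Warehouse: every LHS value maps to a single RHS value — holds.
2 of the 4 dependencies hold.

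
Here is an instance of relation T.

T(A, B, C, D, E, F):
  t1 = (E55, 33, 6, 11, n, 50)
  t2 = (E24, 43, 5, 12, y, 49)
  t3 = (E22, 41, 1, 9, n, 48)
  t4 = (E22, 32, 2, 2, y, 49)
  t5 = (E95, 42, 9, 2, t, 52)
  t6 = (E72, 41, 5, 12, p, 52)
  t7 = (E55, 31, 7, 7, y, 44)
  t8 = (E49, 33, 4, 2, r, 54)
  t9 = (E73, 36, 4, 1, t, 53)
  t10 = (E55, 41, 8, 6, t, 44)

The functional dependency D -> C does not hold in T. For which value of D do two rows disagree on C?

2

D=11: row 1 → C = 6 ✓
D=12: rows 2, 6 → C = 5, 5 ✓
D=9: row 3 → C = 1 ✓
D=2: rows 4, 5, 8 → C takes values {2, 9, 4} — violation
D=7: row 7 → C = 7 ✓
D=1: row 9 → C = 4 ✓
D=6: row 10 → C = 8 ✓
The only D value with inconsistent C is D=2.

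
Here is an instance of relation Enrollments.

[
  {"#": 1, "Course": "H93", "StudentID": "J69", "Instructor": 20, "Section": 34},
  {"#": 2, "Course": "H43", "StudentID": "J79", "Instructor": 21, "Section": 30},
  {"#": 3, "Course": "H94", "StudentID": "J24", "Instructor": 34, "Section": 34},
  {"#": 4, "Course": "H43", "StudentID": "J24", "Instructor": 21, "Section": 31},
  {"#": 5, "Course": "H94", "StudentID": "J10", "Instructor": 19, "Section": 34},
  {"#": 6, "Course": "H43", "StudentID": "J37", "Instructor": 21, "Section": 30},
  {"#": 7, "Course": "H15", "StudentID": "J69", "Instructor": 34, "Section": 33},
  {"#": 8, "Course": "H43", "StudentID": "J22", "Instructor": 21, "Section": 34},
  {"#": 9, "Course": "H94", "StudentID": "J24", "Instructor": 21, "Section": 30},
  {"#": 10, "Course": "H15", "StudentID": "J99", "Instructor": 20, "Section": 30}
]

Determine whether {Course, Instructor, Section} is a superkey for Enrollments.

No

Rows 2 and 6 have the same {Course, Instructor, Section} value (Course=H43, Instructor=21, Section=30) but are distinct tuples, so {Course, Instructor, Section} does not determine every attribute — not a superkey.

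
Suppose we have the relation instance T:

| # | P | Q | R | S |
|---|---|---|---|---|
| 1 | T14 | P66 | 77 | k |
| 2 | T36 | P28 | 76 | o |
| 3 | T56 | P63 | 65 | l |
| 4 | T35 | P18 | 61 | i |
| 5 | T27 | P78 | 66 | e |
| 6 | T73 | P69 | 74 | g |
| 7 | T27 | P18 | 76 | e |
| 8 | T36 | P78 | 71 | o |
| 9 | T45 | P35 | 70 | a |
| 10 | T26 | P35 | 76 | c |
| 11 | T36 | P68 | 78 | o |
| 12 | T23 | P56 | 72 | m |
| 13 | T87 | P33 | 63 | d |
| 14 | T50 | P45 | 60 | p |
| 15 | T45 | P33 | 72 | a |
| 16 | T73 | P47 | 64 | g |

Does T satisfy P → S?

Yes

P=T14: row 1 → S = k ✓
P=T36: rows 2, 8, 11 → S = o, o, o ✓
P=T56: row 3 → S = l ✓
P=T35: row 4 → S = i ✓
P=T27: rows 5, 7 → S = e, e ✓
P=T73: rows 6, 16 → S = g, g ✓
P=T45: rows 9, 15 → S = a, a ✓
P=T26: row 10 → S = c ✓
P=T23: row 12 → S = m ✓
P=T87: row 13 → S = d ✓
P=T50: row 14 → S = p ✓
Every P value is associated with a single S value, so P → S holds.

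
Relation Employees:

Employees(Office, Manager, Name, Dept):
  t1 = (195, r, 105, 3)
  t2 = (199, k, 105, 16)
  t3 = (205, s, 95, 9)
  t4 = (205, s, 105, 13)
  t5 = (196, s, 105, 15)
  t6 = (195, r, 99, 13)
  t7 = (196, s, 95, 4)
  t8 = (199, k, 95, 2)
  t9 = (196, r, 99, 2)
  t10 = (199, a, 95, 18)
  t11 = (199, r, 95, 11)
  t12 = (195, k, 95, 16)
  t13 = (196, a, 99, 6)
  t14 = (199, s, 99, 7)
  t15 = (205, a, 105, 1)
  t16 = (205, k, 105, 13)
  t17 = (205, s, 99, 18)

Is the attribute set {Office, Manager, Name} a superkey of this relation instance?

All 17 rows have distinct {Office, Manager, Name} values, so {Office, Manager, Name} → (all attributes) holds and {Office, Manager, Name} is a superkey.

Yes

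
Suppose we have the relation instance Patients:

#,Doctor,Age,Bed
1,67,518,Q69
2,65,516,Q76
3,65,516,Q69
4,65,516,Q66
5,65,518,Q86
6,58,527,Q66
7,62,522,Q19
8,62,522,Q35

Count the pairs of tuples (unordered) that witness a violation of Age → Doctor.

1

Age=518: violating pairs (1,5) — 1 pair.
Age=516: all 3 rows agree on Doctor — 0 pairs.
Age=522: all 2 rows agree on Doctor — 0 pairs.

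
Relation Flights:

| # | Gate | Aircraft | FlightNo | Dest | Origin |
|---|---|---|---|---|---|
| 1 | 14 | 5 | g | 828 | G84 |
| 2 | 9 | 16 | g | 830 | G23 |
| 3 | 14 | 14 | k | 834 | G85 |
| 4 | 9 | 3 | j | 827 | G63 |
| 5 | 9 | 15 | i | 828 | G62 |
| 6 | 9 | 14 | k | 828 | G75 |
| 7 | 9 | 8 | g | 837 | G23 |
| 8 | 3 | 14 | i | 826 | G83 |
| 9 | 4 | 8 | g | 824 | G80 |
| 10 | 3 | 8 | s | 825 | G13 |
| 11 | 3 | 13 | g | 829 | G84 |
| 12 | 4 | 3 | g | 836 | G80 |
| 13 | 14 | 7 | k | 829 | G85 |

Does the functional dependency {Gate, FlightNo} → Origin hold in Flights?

Yes

(Gate=14, FlightNo=g): row 1 → Origin = G84 ✓
(Gate=9, FlightNo=g): rows 2, 7 → Origin = G23, G23 ✓
(Gate=14, FlightNo=k): rows 3, 13 → Origin = G85, G85 ✓
(Gate=9, FlightNo=j): row 4 → Origin = G63 ✓
(Gate=9, FlightNo=i): row 5 → Origin = G62 ✓
(Gate=9, FlightNo=k): row 6 → Origin = G75 ✓
(Gate=3, FlightNo=i): row 8 → Origin = G83 ✓
(Gate=4, FlightNo=g): rows 9, 12 → Origin = G80, G80 ✓
(Gate=3, FlightNo=s): row 10 → Origin = G13 ✓
(Gate=3, FlightNo=g): row 11 → Origin = G84 ✓
Every {Gate, FlightNo} value is associated with a single Origin value, so {Gate, FlightNo} → Origin holds.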